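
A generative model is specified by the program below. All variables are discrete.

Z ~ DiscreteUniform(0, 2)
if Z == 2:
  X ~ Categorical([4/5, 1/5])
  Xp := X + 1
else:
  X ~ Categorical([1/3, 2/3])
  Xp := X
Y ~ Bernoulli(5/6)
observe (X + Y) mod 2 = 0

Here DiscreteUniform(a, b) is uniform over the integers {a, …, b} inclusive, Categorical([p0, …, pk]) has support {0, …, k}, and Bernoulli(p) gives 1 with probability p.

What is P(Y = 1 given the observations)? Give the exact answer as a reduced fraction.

Enumerate traces; 6 have nonzero weight after conditioning:
  (Z=0, X=0, Y=0) weight 1/54
  (Z=0, X=1, Y=1) weight 5/27
  (Z=1, X=0, Y=0) weight 1/54
  (Z=1, X=1, Y=1) weight 5/27
  (Z=2, X=0, Y=0) weight 2/45
  (Z=2, X=1, Y=1) weight 1/18
Group by Y:
  weight(Y=0) = 11/135
  weight(Y=1) = 23/54
Total weight = 11/135 + 23/54 = 137/270
P(Y=0 | obs) = 11/135 / 137/270 = 22/137
P(Y=1 | obs) = 23/54 / 137/270 = 115/137

P(Y = 1 | obs) = 115/137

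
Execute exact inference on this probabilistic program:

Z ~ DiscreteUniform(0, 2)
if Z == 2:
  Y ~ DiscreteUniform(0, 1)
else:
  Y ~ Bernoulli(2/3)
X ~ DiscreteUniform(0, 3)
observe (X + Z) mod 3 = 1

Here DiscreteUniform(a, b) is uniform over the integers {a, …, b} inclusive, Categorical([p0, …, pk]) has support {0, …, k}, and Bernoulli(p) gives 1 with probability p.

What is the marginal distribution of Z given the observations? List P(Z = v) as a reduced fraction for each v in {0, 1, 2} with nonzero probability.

P(Z=0) = 1/4, P(Z=1) = 1/2, P(Z=2) = 1/4

Enumerate traces; 8 have nonzero weight after conditioning:
  (Z=0, Y=0, X=1) weight 1/36
  (Z=0, Y=1, X=1) weight 1/18
  (Z=1, Y=0, X=0) weight 1/36
  (Z=1, Y=0, X=3) weight 1/36
  (Z=1, Y=1, X=0) weight 1/18
  (Z=1, Y=1, X=3) weight 1/18
  (Z=2, Y=0, X=2) weight 1/24
  (Z=2, Y=1, X=2) weight 1/24
Group by Z:
  weight(Z=0) = 1/12
  weight(Z=1) = 1/6
  weight(Z=2) = 1/12
Total weight = 1/12 + 1/6 + 1/12 = 1/3
P(Z=0 | obs) = 1/12 / 1/3 = 1/4
P(Z=1 | obs) = 1/6 / 1/3 = 1/2
P(Z=2 | obs) = 1/12 / 1/3 = 1/4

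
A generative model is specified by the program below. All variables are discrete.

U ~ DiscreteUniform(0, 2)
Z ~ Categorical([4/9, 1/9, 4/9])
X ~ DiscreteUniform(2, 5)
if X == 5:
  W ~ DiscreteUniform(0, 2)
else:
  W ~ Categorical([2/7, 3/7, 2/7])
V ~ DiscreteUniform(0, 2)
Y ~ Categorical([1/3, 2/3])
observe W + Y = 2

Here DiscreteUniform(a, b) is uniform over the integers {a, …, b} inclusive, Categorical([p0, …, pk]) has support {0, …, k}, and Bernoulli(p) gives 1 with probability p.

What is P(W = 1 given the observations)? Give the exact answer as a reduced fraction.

P(W = 1 | obs) = 68/93

Enumerate traces; 216 have nonzero weight after conditioning:
  (U=0, Z=0, X=2, W=1, V=0, Y=1) weight 2/567
  (U=0, Z=0, X=2, W=1, V=1, Y=1) weight 2/567
  (U=0, Z=0, X=2, W=1, V=2, Y=1) weight 2/567
  (U=0, Z=0, X=2, W=2, V=0, Y=0) weight 2/1701
  (U=0, Z=0, X=2, W=2, V=1, Y=0) weight 2/1701
  (U=0, Z=0, X=2, W=2, V=2, Y=0) weight 2/1701
  (U=0, Z=0, X=3, W=1, V=0, Y=1) weight 2/567
  (U=0, Z=0, X=3, W=1, V=1, Y=1) weight 2/567
  … 208 more
Group by W:
  weight(W=1) = 17/63
  weight(W=2) = 25/252
Total weight = 17/63 + 25/252 = 31/84
P(W=1 | obs) = 17/63 / 31/84 = 68/93
P(W=2 | obs) = 25/252 / 31/84 = 25/93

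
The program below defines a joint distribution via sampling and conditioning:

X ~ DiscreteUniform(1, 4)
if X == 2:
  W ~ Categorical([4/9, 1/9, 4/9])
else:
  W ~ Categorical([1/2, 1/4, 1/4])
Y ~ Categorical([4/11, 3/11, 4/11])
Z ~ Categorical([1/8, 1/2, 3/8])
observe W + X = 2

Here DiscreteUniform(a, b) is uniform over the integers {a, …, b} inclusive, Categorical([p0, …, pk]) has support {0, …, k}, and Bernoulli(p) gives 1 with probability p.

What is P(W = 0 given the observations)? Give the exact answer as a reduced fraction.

Enumerate traces; 18 have nonzero weight after conditioning:
  (X=1, W=1, Y=0, Z=0) weight 1/352
  (X=1, W=1, Y=0, Z=1) weight 1/88
  (X=1, W=1, Y=0, Z=2) weight 3/352
  (X=1, W=1, Y=1, Z=0) weight 3/1408
  (X=1, W=1, Y=1, Z=1) weight 3/352
  (X=1, W=1, Y=1, Z=2) weight 9/1408
  (X=1, W=1, Y=2, Z=0) weight 1/352
  (X=1, W=1, Y=2, Z=1) weight 1/88
  (X=2, W=0, Y=0, Z=0) weight 1/198
  … 9 more
Group by W:
  weight(W=0) = 1/9
  weight(W=1) = 1/16
Total weight = 1/9 + 1/16 = 25/144
P(W=0 | obs) = 1/9 / 25/144 = 16/25
P(W=1 | obs) = 1/16 / 25/144 = 9/25

P(W = 0 | obs) = 16/25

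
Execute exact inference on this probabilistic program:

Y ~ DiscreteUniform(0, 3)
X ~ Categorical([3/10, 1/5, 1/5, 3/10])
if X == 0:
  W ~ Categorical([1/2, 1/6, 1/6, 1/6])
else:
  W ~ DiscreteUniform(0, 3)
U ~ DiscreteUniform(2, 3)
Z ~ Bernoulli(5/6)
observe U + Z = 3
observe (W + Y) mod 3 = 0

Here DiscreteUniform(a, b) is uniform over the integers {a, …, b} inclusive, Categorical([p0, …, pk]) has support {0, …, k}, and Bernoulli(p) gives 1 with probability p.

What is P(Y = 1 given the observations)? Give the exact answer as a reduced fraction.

P(Y = 1 | obs) = 9/62

Enumerate traces; 48 have nonzero weight after conditioning:
  (Y=0, X=0, W=0, U=2, Z=1) weight 1/64
  (Y=0, X=0, W=0, U=3, Z=0) weight 1/320
  (Y=0, X=0, W=3, U=2, Z=1) weight 1/192
  (Y=0, X=0, W=3, U=3, Z=0) weight 1/960
  (Y=0, X=1, W=0, U=2, Z=1) weight 1/192
  (Y=0, X=1, W=0, U=3, Z=0) weight 1/960
  (Y=0, X=1, W=3, U=2, Z=1) weight 1/192
  (Y=0, X=1, W=3, U=3, Z=0) weight 1/960
  (Y=1, X=0, W=2, U=2, Z=1) weight 1/192
  (Y=2, X=0, W=1, U=2, Z=1) weight 1/192
  … 38 more
Group by Y:
  weight(Y=0) = 11/160
  weight(Y=1) = 9/320
  weight(Y=2) = 9/320
  weight(Y=3) = 11/160
Total weight = 11/160 + 9/320 + 9/320 + 11/160 = 31/160
P(Y=0 | obs) = 11/160 / 31/160 = 11/31
P(Y=1 | obs) = 9/320 / 31/160 = 9/62
P(Y=2 | obs) = 9/320 / 31/160 = 9/62
P(Y=3 | obs) = 11/160 / 31/160 = 11/31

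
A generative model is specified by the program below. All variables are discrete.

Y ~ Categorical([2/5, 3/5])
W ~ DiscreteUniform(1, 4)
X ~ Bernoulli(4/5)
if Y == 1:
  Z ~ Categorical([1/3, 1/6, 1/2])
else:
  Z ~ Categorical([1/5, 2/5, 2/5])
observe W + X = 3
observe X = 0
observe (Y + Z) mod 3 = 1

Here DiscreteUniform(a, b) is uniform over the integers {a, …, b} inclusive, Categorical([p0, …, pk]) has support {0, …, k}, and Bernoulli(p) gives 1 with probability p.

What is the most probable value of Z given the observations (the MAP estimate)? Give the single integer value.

Enumerate traces; 2 have nonzero weight after conditioning:
  (Y=0, W=3, X=0, Z=1) weight 1/125
  (Y=1, W=3, X=0, Z=0) weight 1/100
Group by Z:
  weight(Z=0) = 1/100
  weight(Z=1) = 1/125
Total weight = 1/100 + 1/125 = 9/500
P(Z=0 | obs) = 1/100 / 9/500 = 5/9
P(Z=1 | obs) = 1/125 / 9/500 = 4/9
argmax = 0

argmax_v P(Z = v | obs) = 0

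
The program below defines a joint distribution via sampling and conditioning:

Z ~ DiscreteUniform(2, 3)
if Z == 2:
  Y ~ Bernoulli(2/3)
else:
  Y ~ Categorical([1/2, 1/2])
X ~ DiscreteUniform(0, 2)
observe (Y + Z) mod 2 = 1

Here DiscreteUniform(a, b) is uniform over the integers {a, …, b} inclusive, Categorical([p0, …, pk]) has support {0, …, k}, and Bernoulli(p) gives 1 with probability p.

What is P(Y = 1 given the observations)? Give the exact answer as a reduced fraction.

Enumerate traces; 6 have nonzero weight after conditioning:
  (Z=2, Y=1, X=0) weight 1/9
  (Z=2, Y=1, X=1) weight 1/9
  (Z=2, Y=1, X=2) weight 1/9
  (Z=3, Y=0, X=0) weight 1/12
  (Z=3, Y=0, X=1) weight 1/12
  (Z=3, Y=0, X=2) weight 1/12
Group by Y:
  weight(Y=0) = 1/4
  weight(Y=1) = 1/3
Total weight = 1/4 + 1/3 = 7/12
P(Y=0 | obs) = 1/4 / 7/12 = 3/7
P(Y=1 | obs) = 1/3 / 7/12 = 4/7

P(Y = 1 | obs) = 4/7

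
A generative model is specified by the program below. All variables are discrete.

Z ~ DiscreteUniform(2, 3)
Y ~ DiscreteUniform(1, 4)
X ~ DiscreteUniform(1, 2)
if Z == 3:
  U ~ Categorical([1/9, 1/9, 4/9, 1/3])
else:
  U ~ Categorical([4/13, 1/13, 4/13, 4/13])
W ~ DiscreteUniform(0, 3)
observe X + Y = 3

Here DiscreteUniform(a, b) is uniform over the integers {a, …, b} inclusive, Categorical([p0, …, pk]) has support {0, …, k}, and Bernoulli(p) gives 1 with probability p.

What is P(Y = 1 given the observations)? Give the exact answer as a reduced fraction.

P(Y = 1 | obs) = 1/2

Enumerate traces; 64 have nonzero weight after conditioning:
  (Z=2, Y=1, X=2, U=0, W=0) weight 1/208
  (Z=2, Y=1, X=2, U=0, W=1) weight 1/208
  (Z=2, Y=1, X=2, U=0, W=2) weight 1/208
  (Z=2, Y=1, X=2, U=0, W=3) weight 1/208
  (Z=2, Y=1, X=2, U=1, W=0) weight 1/832
  (Z=2, Y=1, X=2, U=1, W=1) weight 1/832
  (Z=2, Y=1, X=2, U=1, W=2) weight 1/832
  (Z=2, Y=1, X=2, U=1, W=3) weight 1/832
  (Z=2, Y=2, X=1, U=0, W=0) weight 1/208
  … 55 more
Group by Y:
  weight(Y=1) = 1/8
  weight(Y=2) = 1/8
Total weight = 1/8 + 1/8 = 1/4
P(Y=1 | obs) = 1/8 / 1/4 = 1/2
P(Y=2 | obs) = 1/8 / 1/4 = 1/2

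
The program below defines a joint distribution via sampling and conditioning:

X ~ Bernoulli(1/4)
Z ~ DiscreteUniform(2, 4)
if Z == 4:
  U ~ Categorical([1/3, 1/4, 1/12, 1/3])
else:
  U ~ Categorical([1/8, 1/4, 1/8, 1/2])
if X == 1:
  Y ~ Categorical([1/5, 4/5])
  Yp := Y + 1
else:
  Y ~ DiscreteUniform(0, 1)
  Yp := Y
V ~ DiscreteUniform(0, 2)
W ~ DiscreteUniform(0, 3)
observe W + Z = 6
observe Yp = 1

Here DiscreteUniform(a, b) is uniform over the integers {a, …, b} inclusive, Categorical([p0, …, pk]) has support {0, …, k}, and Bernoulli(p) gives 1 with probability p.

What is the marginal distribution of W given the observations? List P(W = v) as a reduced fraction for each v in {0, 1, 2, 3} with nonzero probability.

Enumerate traces; 48 have nonzero weight after conditioning:
  (X=0, Z=3, U=0, Y=1, V=0, W=3) weight 1/768
  (X=0, Z=3, U=0, Y=1, V=1, W=3) weight 1/768
  (X=0, Z=3, U=0, Y=1, V=2, W=3) weight 1/768
  (X=0, Z=3, U=1, Y=1, V=0, W=3) weight 1/384
  (X=0, Z=3, U=1, Y=1, V=1, W=3) weight 1/384
  (X=0, Z=3, U=1, Y=1, V=2, W=3) weight 1/384
  (X=0, Z=3, U=2, Y=1, V=0, W=3) weight 1/768
  (X=0, Z=3, U=2, Y=1, V=1, W=3) weight 1/768
  (X=0, Z=4, U=0, Y=1, V=0, W=2) weight 1/288
  … 39 more
Group by W:
  weight(W=2) = 17/480
  weight(W=3) = 17/480
Total weight = 17/480 + 17/480 = 17/240
P(W=2 | obs) = 17/480 / 17/240 = 1/2
P(W=3 | obs) = 17/480 / 17/240 = 1/2

P(W=2) = 1/2, P(W=3) = 1/2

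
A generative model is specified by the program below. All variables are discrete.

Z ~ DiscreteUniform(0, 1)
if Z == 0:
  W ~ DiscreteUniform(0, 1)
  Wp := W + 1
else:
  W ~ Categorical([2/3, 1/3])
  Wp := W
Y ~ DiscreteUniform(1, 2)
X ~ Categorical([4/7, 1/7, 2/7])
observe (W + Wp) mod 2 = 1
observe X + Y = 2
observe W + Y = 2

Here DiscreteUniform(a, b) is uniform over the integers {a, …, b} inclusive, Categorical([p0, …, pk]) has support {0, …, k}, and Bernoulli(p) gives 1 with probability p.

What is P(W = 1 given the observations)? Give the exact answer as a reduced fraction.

P(W = 1 | obs) = 1/5

Enumerate traces; 2 have nonzero weight after conditioning:
  (Z=0, W=0, Y=2, X=0) weight 1/14
  (Z=0, W=1, Y=1, X=1) weight 1/56
Group by W:
  weight(W=0) = 1/14
  weight(W=1) = 1/56
Total weight = 1/14 + 1/56 = 5/56
P(W=0 | obs) = 1/14 / 5/56 = 4/5
P(W=1 | obs) = 1/56 / 5/56 = 1/5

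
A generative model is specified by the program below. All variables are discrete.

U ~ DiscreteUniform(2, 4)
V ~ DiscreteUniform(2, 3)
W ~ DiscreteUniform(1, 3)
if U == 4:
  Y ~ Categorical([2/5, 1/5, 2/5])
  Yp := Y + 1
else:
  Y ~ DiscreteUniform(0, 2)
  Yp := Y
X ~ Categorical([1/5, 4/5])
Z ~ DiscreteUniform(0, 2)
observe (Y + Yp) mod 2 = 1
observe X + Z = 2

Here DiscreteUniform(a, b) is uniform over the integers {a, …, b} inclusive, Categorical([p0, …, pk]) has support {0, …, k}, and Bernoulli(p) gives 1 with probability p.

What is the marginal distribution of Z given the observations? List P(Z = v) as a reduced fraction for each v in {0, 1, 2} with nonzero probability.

P(Z=1) = 4/5, P(Z=2) = 1/5

Enumerate traces; 36 have nonzero weight after conditioning:
  (U=4, V=2, W=1, Y=0, X=0, Z=2) weight 1/675
  (U=4, V=2, W=1, Y=0, X=1, Z=1) weight 4/675
  (U=4, V=2, W=1, Y=1, X=0, Z=2) weight 1/1350
  (U=4, V=2, W=1, Y=1, X=1, Z=1) weight 2/675
  (U=4, V=2, W=1, Y=2, X=0, Z=2) weight 1/675
  (U=4, V=2, W=1, Y=2, X=1, Z=1) weight 4/675
  (U=4, V=2, W=2, Y=0, X=0, Z=2) weight 1/675
  (U=4, V=2, W=2, Y=0, X=1, Z=1) weight 4/675
  … 28 more
Group by Z:
  weight(Z=1) = 4/45
  weight(Z=2) = 1/45
Total weight = 4/45 + 1/45 = 1/9
P(Z=1 | obs) = 4/45 / 1/9 = 4/5
P(Z=2 | obs) = 1/45 / 1/9 = 1/5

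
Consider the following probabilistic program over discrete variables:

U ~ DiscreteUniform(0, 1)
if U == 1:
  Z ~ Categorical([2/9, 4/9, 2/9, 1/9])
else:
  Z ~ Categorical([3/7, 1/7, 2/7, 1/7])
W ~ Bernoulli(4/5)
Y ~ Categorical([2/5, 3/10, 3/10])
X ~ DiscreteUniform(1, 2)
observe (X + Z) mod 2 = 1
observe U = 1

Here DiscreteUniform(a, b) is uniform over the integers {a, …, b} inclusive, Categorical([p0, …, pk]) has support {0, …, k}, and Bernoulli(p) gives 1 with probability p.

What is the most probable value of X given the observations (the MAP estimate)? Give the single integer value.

Enumerate traces; 24 have nonzero weight after conditioning:
  (U=1, Z=0, W=0, Y=0, X=1) weight 1/225
  (U=1, Z=0, W=0, Y=1, X=1) weight 1/300
  (U=1, Z=0, W=0, Y=2, X=1) weight 1/300
  (U=1, Z=0, W=1, Y=0, X=1) weight 4/225
  (U=1, Z=0, W=1, Y=1, X=1) weight 1/75
  (U=1, Z=0, W=1, Y=2, X=1) weight 1/75
  (U=1, Z=1, W=0, Y=0, X=2) weight 2/225
  (U=1, Z=1, W=0, Y=1, X=2) weight 1/150
  … 16 more
Group by X:
  weight(X=1) = 1/9
  weight(X=2) = 5/36
Total weight = 1/9 + 5/36 = 1/4
P(X=1 | obs) = 1/9 / 1/4 = 4/9
P(X=2 | obs) = 5/36 / 1/4 = 5/9
argmax = 2

argmax_v P(X = v | obs) = 2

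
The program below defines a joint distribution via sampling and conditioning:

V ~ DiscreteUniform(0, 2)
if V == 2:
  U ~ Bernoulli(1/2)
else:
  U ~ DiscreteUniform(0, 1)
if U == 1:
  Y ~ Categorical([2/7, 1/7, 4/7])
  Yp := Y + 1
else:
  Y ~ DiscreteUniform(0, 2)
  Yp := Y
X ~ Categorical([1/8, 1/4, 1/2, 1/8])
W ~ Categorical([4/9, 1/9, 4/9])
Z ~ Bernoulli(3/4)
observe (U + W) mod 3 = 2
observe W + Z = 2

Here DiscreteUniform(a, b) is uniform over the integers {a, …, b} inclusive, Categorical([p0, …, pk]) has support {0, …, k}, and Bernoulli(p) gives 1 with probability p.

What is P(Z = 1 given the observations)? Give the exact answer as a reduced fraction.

P(Z = 1 | obs) = 3/7

Enumerate traces; 72 have nonzero weight after conditioning:
  (V=0, U=0, Y=0, X=0, W=2, Z=0) weight 1/1296
  (V=0, U=0, Y=0, X=1, W=2, Z=0) weight 1/648
  (V=0, U=0, Y=0, X=2, W=2, Z=0) weight 1/324
  (V=0, U=0, Y=0, X=3, W=2, Z=0) weight 1/1296
  (V=0, U=0, Y=1, X=0, W=2, Z=0) weight 1/1296
  (V=0, U=0, Y=1, X=1, W=2, Z=0) weight 1/648
  (V=0, U=0, Y=1, X=2, W=2, Z=0) weight 1/324
  (V=0, U=0, Y=1, X=3, W=2, Z=0) weight 1/1296
  (V=0, U=1, Y=0, X=0, W=1, Z=1) weight 1/2016
  … 63 more
Group by Z:
  weight(Z=0) = 1/18
  weight(Z=1) = 1/24
Total weight = 1/18 + 1/24 = 7/72
P(Z=0 | obs) = 1/18 / 7/72 = 4/7
P(Z=1 | obs) = 1/24 / 7/72 = 3/7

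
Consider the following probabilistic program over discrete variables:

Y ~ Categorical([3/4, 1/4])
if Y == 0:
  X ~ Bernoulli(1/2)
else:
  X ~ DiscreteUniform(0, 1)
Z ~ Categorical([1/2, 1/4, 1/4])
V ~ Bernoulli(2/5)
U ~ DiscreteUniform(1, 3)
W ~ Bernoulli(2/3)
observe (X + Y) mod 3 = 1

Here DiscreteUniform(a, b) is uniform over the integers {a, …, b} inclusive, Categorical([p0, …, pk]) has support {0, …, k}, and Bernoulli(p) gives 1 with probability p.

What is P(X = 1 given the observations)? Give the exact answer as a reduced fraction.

P(X = 1 | obs) = 3/4

Enumerate traces; 72 have nonzero weight after conditioning:
  (Y=0, X=1, Z=0, V=0, U=1, W=0) weight 1/80
  (Y=0, X=1, Z=0, V=0, U=1, W=1) weight 1/40
  (Y=0, X=1, Z=0, V=0, U=2, W=0) weight 1/80
  (Y=0, X=1, Z=0, V=0, U=2, W=1) weight 1/40
  (Y=0, X=1, Z=0, V=0, U=3, W=0) weight 1/80
  (Y=0, X=1, Z=0, V=0, U=3, W=1) weight 1/40
  (Y=0, X=1, Z=0, V=1, U=1, W=0) weight 1/120
  (Y=0, X=1, Z=0, V=1, U=1, W=1) weight 1/60
  (Y=1, X=0, Z=0, V=0, U=1, W=0) weight 1/240
  … 63 more
Group by X:
  weight(X=0) = 1/8
  weight(X=1) = 3/8
Total weight = 1/8 + 3/8 = 1/2
P(X=0 | obs) = 1/8 / 1/2 = 1/4
P(X=1 | obs) = 3/8 / 1/2 = 3/4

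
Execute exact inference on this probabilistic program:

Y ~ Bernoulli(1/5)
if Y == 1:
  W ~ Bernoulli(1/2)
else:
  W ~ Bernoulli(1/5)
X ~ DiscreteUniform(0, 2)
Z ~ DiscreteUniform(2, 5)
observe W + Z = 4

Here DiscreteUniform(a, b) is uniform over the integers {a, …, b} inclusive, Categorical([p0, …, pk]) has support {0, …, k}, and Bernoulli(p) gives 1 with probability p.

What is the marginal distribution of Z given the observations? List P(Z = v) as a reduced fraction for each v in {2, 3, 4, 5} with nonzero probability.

P(Z=3) = 13/50, P(Z=4) = 37/50

Enumerate traces; 12 have nonzero weight after conditioning:
  (Y=0, W=0, X=0, Z=4) weight 4/75
  (Y=0, W=0, X=1, Z=4) weight 4/75
  (Y=0, W=0, X=2, Z=4) weight 4/75
  (Y=0, W=1, X=0, Z=3) weight 1/75
  (Y=0, W=1, X=1, Z=3) weight 1/75
  (Y=0, W=1, X=2, Z=3) weight 1/75
  (Y=1, W=0, X=0, Z=4) weight 1/120
  (Y=1, W=0, X=1, Z=4) weight 1/120
  … 4 more
Group by Z:
  weight(Z=3) = 13/200
  weight(Z=4) = 37/200
Total weight = 13/200 + 37/200 = 1/4
P(Z=3 | obs) = 13/200 / 1/4 = 13/50
P(Z=4 | obs) = 37/200 / 1/4 = 37/50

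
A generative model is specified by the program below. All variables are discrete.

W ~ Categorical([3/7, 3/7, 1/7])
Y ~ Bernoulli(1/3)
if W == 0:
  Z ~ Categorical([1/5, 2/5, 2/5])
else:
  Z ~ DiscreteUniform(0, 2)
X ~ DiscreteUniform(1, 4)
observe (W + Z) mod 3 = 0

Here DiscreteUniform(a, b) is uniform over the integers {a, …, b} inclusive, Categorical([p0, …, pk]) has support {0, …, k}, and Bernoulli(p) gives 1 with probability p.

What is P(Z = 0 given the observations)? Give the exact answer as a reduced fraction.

P(Z = 0 | obs) = 9/29

Enumerate traces; 24 have nonzero weight after conditioning:
  (W=0, Y=0, Z=0, X=1) weight 1/70
  (W=0, Y=0, Z=0, X=2) weight 1/70
  (W=0, Y=0, Z=0, X=3) weight 1/70
  (W=0, Y=0, Z=0, X=4) weight 1/70
  (W=0, Y=1, Z=0, X=1) weight 1/140
  (W=0, Y=1, Z=0, X=2) weight 1/140
  (W=0, Y=1, Z=0, X=3) weight 1/140
  (W=0, Y=1, Z=0, X=4) weight 1/140
  (W=1, Y=0, Z=2, X=1) weight 1/42
  (W=2, Y=0, Z=1, X=1) weight 1/126
  … 14 more
Group by Z:
  weight(Z=0) = 3/35
  weight(Z=1) = 1/21
  weight(Z=2) = 1/7
Total weight = 3/35 + 1/21 + 1/7 = 29/105
P(Z=0 | obs) = 3/35 / 29/105 = 9/29
P(Z=1 | obs) = 1/21 / 29/105 = 5/29
P(Z=2 | obs) = 1/7 / 29/105 = 15/29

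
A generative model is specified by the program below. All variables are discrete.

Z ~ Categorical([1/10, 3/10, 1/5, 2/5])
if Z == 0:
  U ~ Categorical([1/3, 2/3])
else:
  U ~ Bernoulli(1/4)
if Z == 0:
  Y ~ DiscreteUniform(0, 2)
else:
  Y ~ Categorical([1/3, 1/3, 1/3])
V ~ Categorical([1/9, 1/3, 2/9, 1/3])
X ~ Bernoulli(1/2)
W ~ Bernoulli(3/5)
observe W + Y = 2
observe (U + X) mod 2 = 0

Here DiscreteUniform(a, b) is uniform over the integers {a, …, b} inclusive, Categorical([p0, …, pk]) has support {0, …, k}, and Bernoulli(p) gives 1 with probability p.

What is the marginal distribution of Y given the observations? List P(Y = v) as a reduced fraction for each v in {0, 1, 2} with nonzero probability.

P(Y=1) = 3/5, P(Y=2) = 2/5

Enumerate traces; 64 have nonzero weight after conditioning:
  (Z=0, U=0, Y=1, V=0, X=0, W=1) weight 1/2700
  (Z=0, U=0, Y=1, V=1, X=0, W=1) weight 1/900
  (Z=0, U=0, Y=1, V=2, X=0, W=1) weight 1/1350
  (Z=0, U=0, Y=1, V=3, X=0, W=1) weight 1/900
  (Z=0, U=0, Y=2, V=0, X=0, W=0) weight 1/4050
  (Z=0, U=0, Y=2, V=1, X=0, W=0) weight 1/1350
  (Z=0, U=0, Y=2, V=2, X=0, W=0) weight 1/2025
  (Z=0, U=0, Y=2, V=3, X=0, W=0) weight 1/1350
  … 56 more
Group by Y:
  weight(Y=1) = 1/10
  weight(Y=2) = 1/15
Total weight = 1/10 + 1/15 = 1/6
P(Y=1 | obs) = 1/10 / 1/6 = 3/5
P(Y=2 | obs) = 1/15 / 1/6 = 2/5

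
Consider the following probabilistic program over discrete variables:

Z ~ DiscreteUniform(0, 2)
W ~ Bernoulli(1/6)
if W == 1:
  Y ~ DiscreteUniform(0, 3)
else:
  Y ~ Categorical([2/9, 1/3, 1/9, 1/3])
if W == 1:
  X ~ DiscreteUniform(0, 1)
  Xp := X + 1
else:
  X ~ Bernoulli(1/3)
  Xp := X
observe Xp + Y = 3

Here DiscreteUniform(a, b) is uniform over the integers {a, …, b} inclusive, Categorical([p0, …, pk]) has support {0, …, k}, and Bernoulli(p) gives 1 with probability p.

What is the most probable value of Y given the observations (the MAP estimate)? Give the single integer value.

argmax_v P(Y = v | obs) = 3

Enumerate traces; 12 have nonzero weight after conditioning:
  (Z=0, W=0, Y=2, X=1) weight 5/486
  (Z=0, W=0, Y=3, X=0) weight 5/81
  (Z=0, W=1, Y=1, X=1) weight 1/144
  (Z=0, W=1, Y=2, X=0) weight 1/144
  (Z=1, W=0, Y=2, X=1) weight 5/486
  (Z=1, W=0, Y=3, X=0) weight 5/81
  (Z=1, W=1, Y=1, X=1) weight 1/144
  (Z=1, W=1, Y=2, X=0) weight 1/144
  … 4 more
Group by Y:
  weight(Y=1) = 1/48
  weight(Y=2) = 67/1296
  weight(Y=3) = 5/27
Total weight = 1/48 + 67/1296 + 5/27 = 167/648
P(Y=1 | obs) = 1/48 / 167/648 = 27/334
P(Y=2 | obs) = 67/1296 / 167/648 = 67/334
P(Y=3 | obs) = 5/27 / 167/648 = 120/167
argmax = 3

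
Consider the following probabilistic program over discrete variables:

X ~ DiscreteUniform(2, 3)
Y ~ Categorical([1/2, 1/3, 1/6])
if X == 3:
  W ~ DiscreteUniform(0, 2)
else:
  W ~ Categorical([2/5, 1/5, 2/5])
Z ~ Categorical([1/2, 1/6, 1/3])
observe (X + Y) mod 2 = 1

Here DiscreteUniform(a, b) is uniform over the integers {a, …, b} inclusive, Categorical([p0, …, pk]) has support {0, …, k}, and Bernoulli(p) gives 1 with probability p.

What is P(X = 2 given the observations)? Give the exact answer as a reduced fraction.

Enumerate traces; 27 have nonzero weight after conditioning:
  (X=2, Y=1, W=0, Z=0) weight 1/30
  (X=2, Y=1, W=0, Z=1) weight 1/90
  (X=2, Y=1, W=0, Z=2) weight 1/45
  (X=2, Y=1, W=1, Z=0) weight 1/60
  (X=2, Y=1, W=1, Z=1) weight 1/180
  (X=2, Y=1, W=1, Z=2) weight 1/90
  (X=2, Y=1, W=2, Z=0) weight 1/30
  (X=2, Y=1, W=2, Z=1) weight 1/90
  (X=3, Y=0, W=0, Z=0) weight 1/24
  … 18 more
Group by X:
  weight(X=2) = 1/6
  weight(X=3) = 1/3
Total weight = 1/6 + 1/3 = 1/2
P(X=2 | obs) = 1/6 / 1/2 = 1/3
P(X=3 | obs) = 1/3 / 1/2 = 2/3

P(X = 2 | obs) = 1/3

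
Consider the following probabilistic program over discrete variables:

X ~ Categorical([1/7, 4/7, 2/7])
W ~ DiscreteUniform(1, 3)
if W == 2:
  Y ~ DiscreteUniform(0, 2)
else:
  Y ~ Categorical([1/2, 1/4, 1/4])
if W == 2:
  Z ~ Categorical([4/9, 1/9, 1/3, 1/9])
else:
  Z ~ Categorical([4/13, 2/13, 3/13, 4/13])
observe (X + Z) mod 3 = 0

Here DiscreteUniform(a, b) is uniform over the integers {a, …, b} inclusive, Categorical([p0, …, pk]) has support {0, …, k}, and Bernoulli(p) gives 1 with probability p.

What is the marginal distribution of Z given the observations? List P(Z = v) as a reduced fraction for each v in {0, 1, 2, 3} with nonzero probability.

Enumerate traces; 36 have nonzero weight after conditioning:
  (X=0, W=1, Y=0, Z=0) weight 2/273
  (X=0, W=1, Y=0, Z=3) weight 2/273
  (X=0, W=1, Y=1, Z=0) weight 1/273
  (X=0, W=1, Y=1, Z=3) weight 1/273
  (X=0, W=1, Y=2, Z=0) weight 1/273
  (X=0, W=1, Y=2, Z=3) weight 1/273
  (X=0, W=2, Y=0, Z=0) weight 4/567
  (X=0, W=2, Y=0, Z=3) weight 1/567
  (X=1, W=1, Y=0, Z=2) weight 2/91
  (X=2, W=1, Y=0, Z=1) weight 2/273
  … 26 more
Group by Z:
  weight(Z=0) = 124/2457
  weight(Z=1) = 14/351
  weight(Z=2) = 124/819
  weight(Z=3) = 85/2457
Total weight = 124/2457 + 14/351 + 124/819 + 85/2457 = 97/351
P(Z=0 | obs) = 124/2457 / 97/351 = 124/679
P(Z=1 | obs) = 14/351 / 97/351 = 14/97
P(Z=2 | obs) = 124/819 / 97/351 = 372/679
P(Z=3 | obs) = 85/2457 / 97/351 = 85/679

P(Z=0) = 124/679, P(Z=1) = 14/97, P(Z=2) = 372/679, P(Z=3) = 85/679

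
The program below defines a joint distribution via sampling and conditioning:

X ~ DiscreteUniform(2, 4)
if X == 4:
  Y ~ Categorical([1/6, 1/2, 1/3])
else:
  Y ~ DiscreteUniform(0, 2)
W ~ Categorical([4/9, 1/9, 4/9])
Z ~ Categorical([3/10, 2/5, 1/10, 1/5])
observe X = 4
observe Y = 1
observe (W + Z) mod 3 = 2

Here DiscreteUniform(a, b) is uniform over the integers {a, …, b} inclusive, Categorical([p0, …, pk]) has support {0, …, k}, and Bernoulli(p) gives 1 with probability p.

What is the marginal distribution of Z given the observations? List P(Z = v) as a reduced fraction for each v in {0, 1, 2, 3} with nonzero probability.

Enumerate traces; 4 have nonzero weight after conditioning:
  (X=4, Y=1, W=0, Z=2) weight 1/135
  (X=4, Y=1, W=1, Z=1) weight 1/135
  (X=4, Y=1, W=2, Z=0) weight 1/45
  (X=4, Y=1, W=2, Z=3) weight 2/135
Group by Z:
  weight(Z=0) = 1/45
  weight(Z=1) = 1/135
  weight(Z=2) = 1/135
  weight(Z=3) = 2/135
Total weight = 1/45 + 1/135 + 1/135 + 2/135 = 7/135
P(Z=0 | obs) = 1/45 / 7/135 = 3/7
P(Z=1 | obs) = 1/135 / 7/135 = 1/7
P(Z=2 | obs) = 1/135 / 7/135 = 1/7
P(Z=3 | obs) = 2/135 / 7/135 = 2/7

P(Z=0) = 3/7, P(Z=1) = 1/7, P(Z=2) = 1/7, P(Z=3) = 2/7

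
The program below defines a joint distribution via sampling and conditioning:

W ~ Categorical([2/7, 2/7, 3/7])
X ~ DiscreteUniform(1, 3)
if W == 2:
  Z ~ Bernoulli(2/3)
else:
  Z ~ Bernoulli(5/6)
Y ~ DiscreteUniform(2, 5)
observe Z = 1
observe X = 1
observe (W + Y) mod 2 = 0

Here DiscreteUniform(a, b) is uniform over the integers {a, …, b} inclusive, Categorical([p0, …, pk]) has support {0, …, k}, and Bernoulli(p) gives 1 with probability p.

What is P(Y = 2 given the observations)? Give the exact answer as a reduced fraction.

Enumerate traces; 6 have nonzero weight after conditioning:
  (W=0, X=1, Z=1, Y=2) weight 5/252
  (W=0, X=1, Z=1, Y=4) weight 5/252
  (W=1, X=1, Z=1, Y=3) weight 5/252
  (W=1, X=1, Z=1, Y=5) weight 5/252
  (W=2, X=1, Z=1, Y=2) weight 1/42
  (W=2, X=1, Z=1, Y=4) weight 1/42
Group by Y:
  weight(Y=2) = 11/252
  weight(Y=3) = 5/252
  weight(Y=4) = 11/252
  weight(Y=5) = 5/252
Total weight = 11/252 + 5/252 + 11/252 + 5/252 = 8/63
P(Y=2 | obs) = 11/252 / 8/63 = 11/32
P(Y=3 | obs) = 5/252 / 8/63 = 5/32
P(Y=4 | obs) = 11/252 / 8/63 = 11/32
P(Y=5 | obs) = 5/252 / 8/63 = 5/32

P(Y = 2 | obs) = 11/32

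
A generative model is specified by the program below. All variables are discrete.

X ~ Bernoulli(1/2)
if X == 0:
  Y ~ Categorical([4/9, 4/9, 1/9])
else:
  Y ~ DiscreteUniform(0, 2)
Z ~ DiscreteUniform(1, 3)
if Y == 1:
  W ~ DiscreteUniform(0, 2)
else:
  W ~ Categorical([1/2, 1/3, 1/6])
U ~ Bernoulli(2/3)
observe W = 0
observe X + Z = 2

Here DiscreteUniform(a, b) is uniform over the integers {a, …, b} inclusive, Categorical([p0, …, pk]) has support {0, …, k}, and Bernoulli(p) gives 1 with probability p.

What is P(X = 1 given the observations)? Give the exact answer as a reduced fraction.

Enumerate traces; 12 have nonzero weight after conditioning:
  (X=0, Y=0, Z=2, W=0, U=0) weight 1/81
  (X=0, Y=0, Z=2, W=0, U=1) weight 2/81
  (X=0, Y=1, Z=2, W=0, U=0) weight 2/243
  (X=0, Y=1, Z=2, W=0, U=1) weight 4/243
  (X=0, Y=2, Z=2, W=0, U=0) weight 1/324
  (X=0, Y=2, Z=2, W=0, U=1) weight 1/162
  (X=1, Y=0, Z=1, W=0, U=0) weight 1/108
  (X=1, Y=0, Z=1, W=0, U=1) weight 1/54
  … 4 more
Group by X:
  weight(X=0) = 23/324
  weight(X=1) = 2/27
Total weight = 23/324 + 2/27 = 47/324
P(X=0 | obs) = 23/324 / 47/324 = 23/47
P(X=1 | obs) = 2/27 / 47/324 = 24/47

P(X = 1 | obs) = 24/47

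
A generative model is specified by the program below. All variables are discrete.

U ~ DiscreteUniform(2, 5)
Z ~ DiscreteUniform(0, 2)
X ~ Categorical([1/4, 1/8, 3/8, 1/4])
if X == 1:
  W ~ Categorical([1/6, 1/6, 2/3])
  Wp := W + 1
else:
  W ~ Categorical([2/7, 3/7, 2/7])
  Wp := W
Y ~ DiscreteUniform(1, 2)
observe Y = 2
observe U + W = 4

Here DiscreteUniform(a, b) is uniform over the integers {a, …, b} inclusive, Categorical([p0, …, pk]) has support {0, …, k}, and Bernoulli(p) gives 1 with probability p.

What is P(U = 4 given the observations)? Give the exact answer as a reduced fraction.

Enumerate traces; 36 have nonzero weight after conditioning:
  (U=2, Z=0, X=0, W=2, Y=2) weight 1/336
  (U=2, Z=0, X=1, W=2, Y=2) weight 1/288
  (U=2, Z=0, X=2, W=2, Y=2) weight 1/224
  (U=2, Z=0, X=3, W=2, Y=2) weight 1/336
  (U=2, Z=1, X=0, W=2, Y=2) weight 1/336
  (U=2, Z=1, X=1, W=2, Y=2) weight 1/288
  (U=2, Z=1, X=2, W=2, Y=2) weight 1/224
  (U=2, Z=1, X=3, W=2, Y=2) weight 1/336
  (U=3, Z=0, X=0, W=1, Y=2) weight 1/224
  (U=4, Z=0, X=0, W=0, Y=2) weight 1/336
  … 26 more
Group by U:
  weight(U=2) = 1/24
  weight(U=3) = 19/384
  weight(U=4) = 13/384
Total weight = 1/24 + 19/384 + 13/384 = 1/8
P(U=2 | obs) = 1/24 / 1/8 = 1/3
P(U=3 | obs) = 19/384 / 1/8 = 19/48
P(U=4 | obs) = 13/384 / 1/8 = 13/48

P(U = 4 | obs) = 13/48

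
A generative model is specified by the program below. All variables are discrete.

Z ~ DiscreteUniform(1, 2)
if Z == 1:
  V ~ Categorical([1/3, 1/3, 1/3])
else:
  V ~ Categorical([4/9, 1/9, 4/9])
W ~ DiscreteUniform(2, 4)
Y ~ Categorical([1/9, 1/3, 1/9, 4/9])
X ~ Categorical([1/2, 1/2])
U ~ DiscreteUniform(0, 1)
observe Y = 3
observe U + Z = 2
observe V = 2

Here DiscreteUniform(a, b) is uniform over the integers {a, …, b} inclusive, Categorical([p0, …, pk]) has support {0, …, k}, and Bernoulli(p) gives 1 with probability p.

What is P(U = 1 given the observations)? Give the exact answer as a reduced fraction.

P(U = 1 | obs) = 3/7

Enumerate traces; 12 have nonzero weight after conditioning:
  (Z=1, V=2, W=2, Y=3, X=0, U=1) weight 1/162
  (Z=1, V=2, W=2, Y=3, X=1, U=1) weight 1/162
  (Z=1, V=2, W=3, Y=3, X=0, U=1) weight 1/162
  (Z=1, V=2, W=3, Y=3, X=1, U=1) weight 1/162
  (Z=1, V=2, W=4, Y=3, X=0, U=1) weight 1/162
  (Z=1, V=2, W=4, Y=3, X=1, U=1) weight 1/162
  (Z=2, V=2, W=2, Y=3, X=0, U=0) weight 2/243
  (Z=2, V=2, W=2, Y=3, X=1, U=0) weight 2/243
  … 4 more
Group by U:
  weight(U=0) = 4/81
  weight(U=1) = 1/27
Total weight = 4/81 + 1/27 = 7/81
P(U=0 | obs) = 4/81 / 7/81 = 4/7
P(U=1 | obs) = 1/27 / 7/81 = 3/7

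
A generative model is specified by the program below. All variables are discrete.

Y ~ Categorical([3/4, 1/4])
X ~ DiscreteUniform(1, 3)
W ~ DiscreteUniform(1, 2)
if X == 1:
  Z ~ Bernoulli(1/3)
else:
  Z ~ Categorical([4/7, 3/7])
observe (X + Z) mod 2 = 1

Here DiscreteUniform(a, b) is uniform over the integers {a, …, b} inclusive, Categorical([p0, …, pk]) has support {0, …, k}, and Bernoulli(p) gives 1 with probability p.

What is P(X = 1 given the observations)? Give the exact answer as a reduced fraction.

Enumerate traces; 12 have nonzero weight after conditioning:
  (Y=0, X=1, W=1, Z=0) weight 1/12
  (Y=0, X=1, W=2, Z=0) weight 1/12
  (Y=0, X=2, W=1, Z=1) weight 3/56
  (Y=0, X=2, W=2, Z=1) weight 3/56
  (Y=0, X=3, W=1, Z=0) weight 1/14
  (Y=0, X=3, W=2, Z=0) weight 1/14
  (Y=1, X=1, W=1, Z=0) weight 1/36
  (Y=1, X=1, W=2, Z=0) weight 1/36
  … 4 more
Group by X:
  weight(X=1) = 2/9
  weight(X=2) = 1/7
  weight(X=3) = 4/21
Total weight = 2/9 + 1/7 + 4/21 = 5/9
P(X=1 | obs) = 2/9 / 5/9 = 2/5
P(X=2 | obs) = 1/7 / 5/9 = 9/35
P(X=3 | obs) = 4/21 / 5/9 = 12/35

P(X = 1 | obs) = 2/5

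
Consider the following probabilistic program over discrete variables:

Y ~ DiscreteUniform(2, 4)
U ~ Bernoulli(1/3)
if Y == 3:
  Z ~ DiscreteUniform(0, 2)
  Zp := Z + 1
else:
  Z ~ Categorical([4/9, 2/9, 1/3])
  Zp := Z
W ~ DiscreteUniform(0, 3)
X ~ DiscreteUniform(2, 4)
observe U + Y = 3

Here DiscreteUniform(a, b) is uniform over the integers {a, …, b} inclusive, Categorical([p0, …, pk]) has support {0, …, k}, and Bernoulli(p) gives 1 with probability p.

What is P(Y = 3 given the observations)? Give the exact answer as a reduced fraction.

P(Y = 3 | obs) = 2/3

Enumerate traces; 72 have nonzero weight after conditioning:
  (Y=2, U=1, Z=0, W=0, X=2) weight 1/243
  (Y=2, U=1, Z=0, W=0, X=3) weight 1/243
  (Y=2, U=1, Z=0, W=0, X=4) weight 1/243
  (Y=2, U=1, Z=0, W=1, X=2) weight 1/243
  (Y=2, U=1, Z=0, W=1, X=3) weight 1/243
  (Y=2, U=1, Z=0, W=1, X=4) weight 1/243
  (Y=2, U=1, Z=0, W=2, X=2) weight 1/243
  (Y=2, U=1, Z=0, W=2, X=3) weight 1/243
  (Y=3, U=0, Z=0, W=0, X=2) weight 1/162
  … 63 more
Group by Y:
  weight(Y=2) = 1/9
  weight(Y=3) = 2/9
Total weight = 1/9 + 2/9 = 1/3
P(Y=2 | obs) = 1/9 / 1/3 = 1/3
P(Y=3 | obs) = 2/9 / 1/3 = 2/3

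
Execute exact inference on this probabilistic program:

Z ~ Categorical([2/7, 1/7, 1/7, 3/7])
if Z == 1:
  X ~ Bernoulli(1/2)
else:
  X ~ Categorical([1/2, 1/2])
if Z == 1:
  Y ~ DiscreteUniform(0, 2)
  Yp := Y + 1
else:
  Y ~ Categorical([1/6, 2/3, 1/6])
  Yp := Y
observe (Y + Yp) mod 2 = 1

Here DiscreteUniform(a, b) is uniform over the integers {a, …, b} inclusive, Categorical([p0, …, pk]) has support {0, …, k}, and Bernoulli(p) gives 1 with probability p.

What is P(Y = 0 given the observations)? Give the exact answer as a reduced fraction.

P(Y = 0 | obs) = 1/3

Enumerate traces; 6 have nonzero weight after conditioning:
  (Z=1, X=0, Y=0) weight 1/42
  (Z=1, X=0, Y=1) weight 1/42
  (Z=1, X=0, Y=2) weight 1/42
  (Z=1, X=1, Y=0) weight 1/42
  (Z=1, X=1, Y=1) weight 1/42
  (Z=1, X=1, Y=2) weight 1/42
Group by Y:
  weight(Y=0) = 1/21
  weight(Y=1) = 1/21
  weight(Y=2) = 1/21
Total weight = 1/21 + 1/21 + 1/21 = 1/7
P(Y=0 | obs) = 1/21 / 1/7 = 1/3
P(Y=1 | obs) = 1/21 / 1/7 = 1/3
P(Y=2 | obs) = 1/21 / 1/7 = 1/3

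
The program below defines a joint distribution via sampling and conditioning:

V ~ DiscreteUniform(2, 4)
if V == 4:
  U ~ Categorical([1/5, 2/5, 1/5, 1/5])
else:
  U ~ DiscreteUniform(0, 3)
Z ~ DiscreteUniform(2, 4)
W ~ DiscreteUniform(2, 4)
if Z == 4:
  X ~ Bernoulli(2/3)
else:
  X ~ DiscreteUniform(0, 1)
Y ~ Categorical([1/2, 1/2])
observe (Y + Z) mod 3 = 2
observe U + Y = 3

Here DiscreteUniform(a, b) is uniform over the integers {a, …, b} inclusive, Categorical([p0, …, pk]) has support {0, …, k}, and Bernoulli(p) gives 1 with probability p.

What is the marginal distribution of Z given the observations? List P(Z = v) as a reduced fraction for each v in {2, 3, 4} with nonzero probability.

Enumerate traces; 36 have nonzero weight after conditioning:
  (V=2, U=2, Z=4, W=2, X=0, Y=1) weight 1/648
  (V=2, U=2, Z=4, W=2, X=1, Y=1) weight 1/324
  (V=2, U=2, Z=4, W=3, X=0, Y=1) weight 1/648
  (V=2, U=2, Z=4, W=3, X=1, Y=1) weight 1/324
  (V=2, U=2, Z=4, W=4, X=0, Y=1) weight 1/648
  (V=2, U=2, Z=4, W=4, X=1, Y=1) weight 1/324
  (V=2, U=3, Z=2, W=2, X=0, Y=0) weight 1/432
  (V=2, U=3, Z=2, W=2, X=1, Y=0) weight 1/432
  … 28 more
Group by Z:
  weight(Z=2) = 7/180
  weight(Z=4) = 7/180
Total weight = 7/180 + 7/180 = 7/90
P(Z=2 | obs) = 7/180 / 7/90 = 1/2
P(Z=4 | obs) = 7/180 / 7/90 = 1/2

P(Z=2) = 1/2, P(Z=4) = 1/2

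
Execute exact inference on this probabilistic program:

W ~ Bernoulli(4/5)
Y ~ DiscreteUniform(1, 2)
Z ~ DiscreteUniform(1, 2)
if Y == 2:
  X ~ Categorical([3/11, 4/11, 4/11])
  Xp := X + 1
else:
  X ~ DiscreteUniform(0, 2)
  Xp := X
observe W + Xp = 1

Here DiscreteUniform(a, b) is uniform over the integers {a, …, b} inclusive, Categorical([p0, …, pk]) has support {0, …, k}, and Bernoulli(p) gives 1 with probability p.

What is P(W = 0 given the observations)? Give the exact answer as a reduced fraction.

Enumerate traces; 6 have nonzero weight after conditioning:
  (W=0, Y=1, Z=1, X=1) weight 1/60
  (W=0, Y=1, Z=2, X=1) weight 1/60
  (W=0, Y=2, Z=1, X=0) weight 3/220
  (W=0, Y=2, Z=2, X=0) weight 3/220
  (W=1, Y=1, Z=1, X=0) weight 1/15
  (W=1, Y=1, Z=2, X=0) weight 1/15
Group by W:
  weight(W=0) = 2/33
  weight(W=1) = 2/15
Total weight = 2/33 + 2/15 = 32/165
P(W=0 | obs) = 2/33 / 32/165 = 5/16
P(W=1 | obs) = 2/15 / 32/165 = 11/16

P(W = 0 | obs) = 5/16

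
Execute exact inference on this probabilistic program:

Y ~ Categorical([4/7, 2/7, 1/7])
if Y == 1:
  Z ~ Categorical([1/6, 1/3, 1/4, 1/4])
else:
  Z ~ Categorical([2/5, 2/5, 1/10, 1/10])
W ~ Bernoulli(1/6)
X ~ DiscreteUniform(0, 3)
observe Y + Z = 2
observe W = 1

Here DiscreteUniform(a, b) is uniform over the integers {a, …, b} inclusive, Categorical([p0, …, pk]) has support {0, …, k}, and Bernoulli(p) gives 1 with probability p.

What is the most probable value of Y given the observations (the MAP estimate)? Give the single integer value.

argmax_v P(Y = v | obs) = 1

Enumerate traces; 12 have nonzero weight after conditioning:
  (Y=0, Z=2, W=1, X=0) weight 1/420
  (Y=0, Z=2, W=1, X=1) weight 1/420
  (Y=0, Z=2, W=1, X=2) weight 1/420
  (Y=0, Z=2, W=1, X=3) weight 1/420
  (Y=1, Z=1, W=1, X=0) weight 1/252
  (Y=1, Z=1, W=1, X=1) weight 1/252
  (Y=1, Z=1, W=1, X=2) weight 1/252
  (Y=1, Z=1, W=1, X=3) weight 1/252
  (Y=2, Z=0, W=1, X=0) weight 1/420
  … 3 more
Group by Y:
  weight(Y=0) = 1/105
  weight(Y=1) = 1/63
  weight(Y=2) = 1/105
Total weight = 1/105 + 1/63 + 1/105 = 11/315
P(Y=0 | obs) = 1/105 / 11/315 = 3/11
P(Y=1 | obs) = 1/63 / 11/315 = 5/11
P(Y=2 | obs) = 1/105 / 11/315 = 3/11
argmax = 1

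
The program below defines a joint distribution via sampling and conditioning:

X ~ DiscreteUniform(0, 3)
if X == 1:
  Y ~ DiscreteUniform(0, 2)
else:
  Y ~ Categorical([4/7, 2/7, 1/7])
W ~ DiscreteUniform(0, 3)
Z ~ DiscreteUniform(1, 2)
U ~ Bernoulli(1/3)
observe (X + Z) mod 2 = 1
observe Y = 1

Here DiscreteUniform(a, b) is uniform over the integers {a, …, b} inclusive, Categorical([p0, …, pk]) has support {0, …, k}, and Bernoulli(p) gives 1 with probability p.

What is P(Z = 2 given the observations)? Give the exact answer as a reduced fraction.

Enumerate traces; 32 have nonzero weight after conditioning:
  (X=0, Y=1, W=0, Z=1, U=0) weight 1/168
  (X=0, Y=1, W=0, Z=1, U=1) weight 1/336
  (X=0, Y=1, W=1, Z=1, U=0) weight 1/168
  (X=0, Y=1, W=1, Z=1, U=1) weight 1/336
  (X=0, Y=1, W=2, Z=1, U=0) weight 1/168
  (X=0, Y=1, W=2, Z=1, U=1) weight 1/336
  (X=0, Y=1, W=3, Z=1, U=0) weight 1/168
  (X=0, Y=1, W=3, Z=1, U=1) weight 1/336
  (X=1, Y=1, W=0, Z=2, U=0) weight 1/144
  … 23 more
Group by Z:
  weight(Z=1) = 1/14
  weight(Z=2) = 13/168
Total weight = 1/14 + 13/168 = 25/168
P(Z=1 | obs) = 1/14 / 25/168 = 12/25
P(Z=2 | obs) = 13/168 / 25/168 = 13/25

P(Z = 2 | obs) = 13/25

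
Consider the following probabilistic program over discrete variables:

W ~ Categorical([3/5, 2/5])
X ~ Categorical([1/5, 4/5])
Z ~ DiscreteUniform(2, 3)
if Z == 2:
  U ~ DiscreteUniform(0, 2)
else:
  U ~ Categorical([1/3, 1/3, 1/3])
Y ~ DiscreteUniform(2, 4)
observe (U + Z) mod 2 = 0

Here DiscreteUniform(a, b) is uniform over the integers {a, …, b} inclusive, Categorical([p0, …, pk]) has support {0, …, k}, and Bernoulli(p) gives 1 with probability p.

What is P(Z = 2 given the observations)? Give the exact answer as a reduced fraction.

P(Z = 2 | obs) = 2/3

Enumerate traces; 36 have nonzero weight after conditioning:
  (W=0, X=0, Z=2, U=0, Y=2) weight 1/150
  (W=0, X=0, Z=2, U=0, Y=3) weight 1/150
  (W=0, X=0, Z=2, U=0, Y=4) weight 1/150
  (W=0, X=0, Z=2, U=2, Y=2) weight 1/150
  (W=0, X=0, Z=2, U=2, Y=3) weight 1/150
  (W=0, X=0, Z=2, U=2, Y=4) weight 1/150
  (W=0, X=0, Z=3, U=1, Y=2) weight 1/150
  (W=0, X=0, Z=3, U=1, Y=3) weight 1/150
  … 28 more
Group by Z:
  weight(Z=2) = 1/3
  weight(Z=3) = 1/6
Total weight = 1/3 + 1/6 = 1/2
P(Z=2 | obs) = 1/3 / 1/2 = 2/3
P(Z=3 | obs) = 1/6 / 1/2 = 1/3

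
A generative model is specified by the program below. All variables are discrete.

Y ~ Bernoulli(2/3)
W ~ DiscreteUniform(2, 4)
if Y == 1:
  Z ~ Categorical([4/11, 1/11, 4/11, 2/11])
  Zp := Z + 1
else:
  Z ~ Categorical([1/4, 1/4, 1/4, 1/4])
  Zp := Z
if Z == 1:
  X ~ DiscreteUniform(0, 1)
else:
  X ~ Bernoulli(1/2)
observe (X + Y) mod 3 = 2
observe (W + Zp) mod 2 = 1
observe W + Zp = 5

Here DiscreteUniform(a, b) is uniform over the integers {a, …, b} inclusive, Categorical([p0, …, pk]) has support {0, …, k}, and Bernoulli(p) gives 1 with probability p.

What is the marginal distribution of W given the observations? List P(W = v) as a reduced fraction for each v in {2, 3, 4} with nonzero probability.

Enumerate traces; 3 have nonzero weight after conditioning:
  (Y=1, W=2, Z=2, X=1) weight 4/99
  (Y=1, W=3, Z=1, X=1) weight 1/99
  (Y=1, W=4, Z=0, X=1) weight 4/99
Group by W:
  weight(W=2) = 4/99
  weight(W=3) = 1/99
  weight(W=4) = 4/99
Total weight = 4/99 + 1/99 + 4/99 = 1/11
P(W=2 | obs) = 4/99 / 1/11 = 4/9
P(W=3 | obs) = 1/99 / 1/11 = 1/9
P(W=4 | obs) = 4/99 / 1/11 = 4/9

P(W=2) = 4/9, P(W=3) = 1/9, P(W=4) = 4/9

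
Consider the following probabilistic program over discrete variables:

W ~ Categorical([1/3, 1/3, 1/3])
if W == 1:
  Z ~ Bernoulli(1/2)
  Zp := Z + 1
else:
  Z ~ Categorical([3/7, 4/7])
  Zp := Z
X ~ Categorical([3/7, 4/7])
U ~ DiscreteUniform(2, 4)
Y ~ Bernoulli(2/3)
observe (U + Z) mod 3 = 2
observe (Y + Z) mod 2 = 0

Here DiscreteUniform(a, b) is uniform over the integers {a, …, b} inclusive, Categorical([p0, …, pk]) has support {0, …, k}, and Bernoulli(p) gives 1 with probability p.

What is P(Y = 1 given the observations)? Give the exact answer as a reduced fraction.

Enumerate traces; 12 have nonzero weight after conditioning:
  (W=0, Z=0, X=0, U=2, Y=0) weight 1/147
  (W=0, Z=0, X=1, U=2, Y=0) weight 4/441
  (W=0, Z=1, X=0, U=4, Y=1) weight 8/441
  (W=0, Z=1, X=1, U=4, Y=1) weight 32/1323
  (W=1, Z=0, X=0, U=2, Y=0) weight 1/126
  (W=1, Z=0, X=1, U=2, Y=0) weight 2/189
  (W=1, Z=1, X=0, U=4, Y=1) weight 1/63
  (W=1, Z=1, X=1, U=4, Y=1) weight 4/189
  … 4 more
Group by Y:
  weight(Y=0) = 19/378
  weight(Y=1) = 23/189
Total weight = 19/378 + 23/189 = 65/378
P(Y=0 | obs) = 19/378 / 65/378 = 19/65
P(Y=1 | obs) = 23/189 / 65/378 = 46/65

P(Y = 1 | obs) = 46/65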